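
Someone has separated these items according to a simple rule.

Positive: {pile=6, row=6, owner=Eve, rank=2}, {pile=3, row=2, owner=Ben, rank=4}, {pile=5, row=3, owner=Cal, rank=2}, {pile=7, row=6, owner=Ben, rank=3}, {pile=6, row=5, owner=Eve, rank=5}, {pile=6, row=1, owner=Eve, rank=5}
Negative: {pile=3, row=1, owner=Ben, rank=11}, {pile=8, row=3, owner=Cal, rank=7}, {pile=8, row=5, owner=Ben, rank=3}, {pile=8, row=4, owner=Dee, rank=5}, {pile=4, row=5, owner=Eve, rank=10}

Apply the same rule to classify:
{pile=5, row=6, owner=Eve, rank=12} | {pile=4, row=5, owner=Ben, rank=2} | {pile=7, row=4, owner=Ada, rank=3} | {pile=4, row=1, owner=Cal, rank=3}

Every 'Positive' example satisfies: rank ≤ 5 AND pile ≤ 7. None of the 'Negative' examples do.
{pile=5, row=6, owner=Eve, rank=12}: rank = 12, pile = 5 — doesn't match, so Negative. {pile=4, row=5, owner=Ben, rank=2}: rank = 2, pile = 4 — qualifies, so Positive. {pile=7, row=4, owner=Ada, rank=3}: rank = 3, pile = 7 — qualifies, so Positive. {pile=4, row=1, owner=Cal, rank=3}: rank = 3, pile = 4 — qualifies, so Positive.

Negative, Positive, Positive, Positive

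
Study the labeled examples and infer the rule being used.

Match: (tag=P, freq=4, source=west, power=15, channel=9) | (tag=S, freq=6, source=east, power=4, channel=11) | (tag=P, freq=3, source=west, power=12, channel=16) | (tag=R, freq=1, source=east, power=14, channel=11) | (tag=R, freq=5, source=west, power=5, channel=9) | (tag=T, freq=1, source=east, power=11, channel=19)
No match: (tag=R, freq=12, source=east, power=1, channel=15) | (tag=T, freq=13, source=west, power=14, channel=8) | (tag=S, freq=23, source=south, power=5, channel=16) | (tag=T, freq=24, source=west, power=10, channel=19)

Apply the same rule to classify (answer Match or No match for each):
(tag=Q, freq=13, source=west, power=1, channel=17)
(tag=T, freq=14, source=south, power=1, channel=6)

No match, No match

The rule appears to be: freq ≤ 6.
(tag=Q, freq=13, source=west, power=1, channel=17): No match (freq = 13). (tag=T, freq=14, source=south, power=1, channel=6): No match (freq = 14).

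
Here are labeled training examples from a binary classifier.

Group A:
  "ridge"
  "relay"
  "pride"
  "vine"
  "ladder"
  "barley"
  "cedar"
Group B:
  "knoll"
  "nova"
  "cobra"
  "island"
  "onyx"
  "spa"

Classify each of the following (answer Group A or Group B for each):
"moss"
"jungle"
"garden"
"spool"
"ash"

Looking at the examples, the only property every 'Group A' case has and every 'Group B' case lacks is: contains 'e'.
"moss" → no 'e' → Group B.
"jungle" → has 'e' → Group A.
"garden" → has 'e' → Group A.
"spool" → no 'e' → Group B.
"ash" → no 'e' → Group B.

Group B, Group A, Group A, Group B, Group B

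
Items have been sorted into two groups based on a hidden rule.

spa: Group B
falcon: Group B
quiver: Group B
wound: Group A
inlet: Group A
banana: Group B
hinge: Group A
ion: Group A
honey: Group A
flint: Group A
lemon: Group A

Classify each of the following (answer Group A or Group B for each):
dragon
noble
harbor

Group B, Group A, Group B

The rule appears to be: odd length AND contains 'n'.
Group B: dragon, since length 6, has 'n'.
Group A: noble, since length 5, has 'n'.
Group B: harbor, since length 6, no 'n'.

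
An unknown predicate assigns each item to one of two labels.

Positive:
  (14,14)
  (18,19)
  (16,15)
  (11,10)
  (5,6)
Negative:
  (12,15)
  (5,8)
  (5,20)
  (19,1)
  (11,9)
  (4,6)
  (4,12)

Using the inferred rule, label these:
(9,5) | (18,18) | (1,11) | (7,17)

Rule: |first − second| ≤ 1. This holds for each 'Positive' example and fails for each 'Negative' one.

Negative, Positive, Negative, Negative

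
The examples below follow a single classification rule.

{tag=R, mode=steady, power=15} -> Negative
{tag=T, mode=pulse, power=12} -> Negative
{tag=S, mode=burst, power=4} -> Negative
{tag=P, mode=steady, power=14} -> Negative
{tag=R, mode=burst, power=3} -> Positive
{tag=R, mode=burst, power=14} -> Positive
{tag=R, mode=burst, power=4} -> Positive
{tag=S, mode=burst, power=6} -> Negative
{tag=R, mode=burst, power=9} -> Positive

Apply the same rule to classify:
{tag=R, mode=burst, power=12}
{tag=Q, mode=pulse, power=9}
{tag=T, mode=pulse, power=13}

Positive, Negative, Negative

The classifier is using: tag is R AND mode is burst.
{tag=R, mode=burst, power=12}: tag is R, mode is burst — fits, so Positive.
{tag=Q, mode=pulse, power=9}: tag is Q, mode is pulse — doesn't qualify, so Negative.
{tag=T, mode=pulse, power=13}: tag is T, mode is pulse — doesn't qualify, so Negative.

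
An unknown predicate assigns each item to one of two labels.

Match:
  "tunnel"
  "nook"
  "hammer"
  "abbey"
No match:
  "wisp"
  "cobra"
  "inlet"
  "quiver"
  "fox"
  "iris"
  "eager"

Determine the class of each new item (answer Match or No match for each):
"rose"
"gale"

No match, No match

Looking at the examples, the only property every 'Match' case has and every 'No match' case lacks is: has a double letter.
"rose": No match (no doubled letter).
"gale": No match (no doubled letter).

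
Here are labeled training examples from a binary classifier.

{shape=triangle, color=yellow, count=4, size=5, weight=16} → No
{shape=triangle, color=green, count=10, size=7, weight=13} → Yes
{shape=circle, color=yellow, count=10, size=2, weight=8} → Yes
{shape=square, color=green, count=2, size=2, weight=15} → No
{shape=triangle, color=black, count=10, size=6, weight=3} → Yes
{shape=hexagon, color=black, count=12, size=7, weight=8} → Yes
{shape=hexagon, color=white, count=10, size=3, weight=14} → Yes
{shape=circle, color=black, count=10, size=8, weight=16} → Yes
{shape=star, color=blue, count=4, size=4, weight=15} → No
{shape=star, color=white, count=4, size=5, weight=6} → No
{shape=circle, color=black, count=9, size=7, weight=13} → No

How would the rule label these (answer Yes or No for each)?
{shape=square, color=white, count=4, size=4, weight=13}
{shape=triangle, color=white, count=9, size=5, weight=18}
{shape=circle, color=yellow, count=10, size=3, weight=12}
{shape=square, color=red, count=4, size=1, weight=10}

The rule appears to be: count ≥ 10.
{shape=square, color=white, count=4, size=4, weight=13} → count = 4 → No.
{shape=triangle, color=white, count=9, size=5, weight=18} → count = 9 → No.
{shape=circle, color=yellow, count=10, size=3, weight=12} → count = 10 → Yes.
{shape=square, color=red, count=4, size=1, weight=10} → count = 4 → No.

No, No, Yes, No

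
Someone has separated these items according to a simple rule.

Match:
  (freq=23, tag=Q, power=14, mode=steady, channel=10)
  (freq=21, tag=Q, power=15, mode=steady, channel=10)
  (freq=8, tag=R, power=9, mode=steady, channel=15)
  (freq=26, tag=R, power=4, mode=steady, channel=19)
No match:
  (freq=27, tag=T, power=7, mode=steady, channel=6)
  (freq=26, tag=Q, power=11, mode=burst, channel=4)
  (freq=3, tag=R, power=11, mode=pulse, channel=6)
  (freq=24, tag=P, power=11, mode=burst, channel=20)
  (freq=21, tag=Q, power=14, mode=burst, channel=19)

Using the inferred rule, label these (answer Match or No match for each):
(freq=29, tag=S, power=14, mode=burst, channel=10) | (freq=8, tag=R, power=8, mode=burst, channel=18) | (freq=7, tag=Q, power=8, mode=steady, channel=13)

All 'Match' examples share one property — mode is steady AND freq ≤ 26 — and every 'No match' example lacks it.
(freq=29, tag=S, power=14, mode=burst, channel=10) → mode is burst, freq = 29 → No match.
(freq=8, tag=R, power=8, mode=burst, channel=18) → mode is burst, freq = 8 → No match.
(freq=7, tag=Q, power=8, mode=steady, channel=13) → mode is steady, freq = 7 → Match.

No match, No match, Match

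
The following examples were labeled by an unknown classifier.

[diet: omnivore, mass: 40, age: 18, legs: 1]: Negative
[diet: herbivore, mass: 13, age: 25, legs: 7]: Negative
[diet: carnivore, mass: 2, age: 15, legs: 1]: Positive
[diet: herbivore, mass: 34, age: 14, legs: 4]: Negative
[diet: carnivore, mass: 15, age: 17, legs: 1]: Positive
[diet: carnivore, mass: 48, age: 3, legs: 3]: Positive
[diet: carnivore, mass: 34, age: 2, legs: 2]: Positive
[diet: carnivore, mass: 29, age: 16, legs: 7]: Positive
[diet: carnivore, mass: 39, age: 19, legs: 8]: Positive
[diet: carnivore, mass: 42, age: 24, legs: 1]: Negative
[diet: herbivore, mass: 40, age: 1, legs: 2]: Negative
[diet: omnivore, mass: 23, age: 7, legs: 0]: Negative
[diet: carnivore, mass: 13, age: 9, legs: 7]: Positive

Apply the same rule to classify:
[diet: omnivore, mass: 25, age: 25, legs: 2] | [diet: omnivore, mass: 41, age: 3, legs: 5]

All 'Positive' examples share one property — diet is carnivore AND age ≤ 19 — and every 'Negative' example lacks it.

Negative, Negative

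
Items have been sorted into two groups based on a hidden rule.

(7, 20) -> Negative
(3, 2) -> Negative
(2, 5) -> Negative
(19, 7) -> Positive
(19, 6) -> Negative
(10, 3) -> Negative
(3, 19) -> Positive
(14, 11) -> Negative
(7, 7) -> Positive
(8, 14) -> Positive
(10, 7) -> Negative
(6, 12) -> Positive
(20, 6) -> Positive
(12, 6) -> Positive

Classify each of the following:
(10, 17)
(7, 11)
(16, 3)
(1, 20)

Checking candidate rules against both groups, what survives is: sum is even.

Negative, Positive, Negative, Negative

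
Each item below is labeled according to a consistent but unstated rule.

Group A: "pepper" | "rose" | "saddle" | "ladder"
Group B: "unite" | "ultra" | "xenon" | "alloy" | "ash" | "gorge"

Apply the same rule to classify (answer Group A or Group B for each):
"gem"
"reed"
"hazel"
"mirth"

Comparing the two groups points to one rule — even length.
"gem": length 3, does not satisfy this → Group B.
"reed": length 4, meets the rule → Group A.
"hazel": length 5, does not satisfy this → Group B.
"mirth": length 5, does not satisfy this → Group B.

Group B, Group A, Group B, Group B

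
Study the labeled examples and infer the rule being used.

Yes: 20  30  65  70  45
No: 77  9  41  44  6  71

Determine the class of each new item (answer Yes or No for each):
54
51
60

No, No, Yes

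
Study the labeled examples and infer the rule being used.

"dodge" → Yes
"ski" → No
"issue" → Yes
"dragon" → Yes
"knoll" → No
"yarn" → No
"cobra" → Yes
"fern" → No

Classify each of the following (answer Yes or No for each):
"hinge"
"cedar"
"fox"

A rule that fits every label: has ≥ 2 vowels — true of each 'Yes' example, false of each 'No' one.
"hinge" → 2 vowels → Yes. "cedar" → 2 vowels → Yes. "fox" → 1 vowel → No.

Yes, Yes, No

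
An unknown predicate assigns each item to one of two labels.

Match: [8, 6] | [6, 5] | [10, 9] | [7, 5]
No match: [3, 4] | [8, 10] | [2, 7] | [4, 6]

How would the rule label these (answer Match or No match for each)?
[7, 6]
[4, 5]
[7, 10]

The distinguishing property — first > second — holds for all the 'Match' cases and none of the 'No match' cases.
[7, 6]: 7 > 6 — passes, so Match.
[4, 5]: 4 < 5 — does not fit, so No match.
[7, 10]: 7 < 10 — does not fit, so No match.

Match, No match, No match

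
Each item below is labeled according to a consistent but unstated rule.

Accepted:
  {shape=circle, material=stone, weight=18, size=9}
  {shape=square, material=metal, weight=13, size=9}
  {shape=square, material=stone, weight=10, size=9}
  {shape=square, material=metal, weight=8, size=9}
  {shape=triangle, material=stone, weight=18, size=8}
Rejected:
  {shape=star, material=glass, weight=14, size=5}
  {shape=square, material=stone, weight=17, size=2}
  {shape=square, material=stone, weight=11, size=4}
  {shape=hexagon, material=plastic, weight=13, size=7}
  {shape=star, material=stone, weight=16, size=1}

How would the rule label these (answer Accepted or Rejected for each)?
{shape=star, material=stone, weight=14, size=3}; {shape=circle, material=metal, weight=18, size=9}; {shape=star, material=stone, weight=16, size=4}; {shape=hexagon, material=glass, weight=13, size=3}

Rejected, Accepted, Rejected, Rejected

The rule appears to be: size ≥ 8.
{shape=star, material=stone, weight=14, size=3} — size = 3, hence Rejected.
{shape=circle, material=metal, weight=18, size=9} — size = 9, hence Accepted.
{shape=star, material=stone, weight=16, size=4} — size = 4, hence Rejected.
{shape=hexagon, material=glass, weight=13, size=3} — size = 3, hence Rejected.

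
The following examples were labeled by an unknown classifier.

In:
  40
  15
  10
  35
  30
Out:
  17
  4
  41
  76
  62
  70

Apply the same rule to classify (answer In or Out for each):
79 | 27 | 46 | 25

The simplest hypothesis consistent with all the labels is: multiple of 5 AND at most 40.
79: 79 = 5·15 + 4, 79 > 40, lacks this property → Out.
27: 27 = 5·5 + 2, 27 ≤ 40, lacks this property → Out.
46: 46 = 5·9 + 1, 46 > 40, lacks this property → Out.
25: 25 = 5·5, 25 ≤ 40, passes → In.

Out, Out, Out, In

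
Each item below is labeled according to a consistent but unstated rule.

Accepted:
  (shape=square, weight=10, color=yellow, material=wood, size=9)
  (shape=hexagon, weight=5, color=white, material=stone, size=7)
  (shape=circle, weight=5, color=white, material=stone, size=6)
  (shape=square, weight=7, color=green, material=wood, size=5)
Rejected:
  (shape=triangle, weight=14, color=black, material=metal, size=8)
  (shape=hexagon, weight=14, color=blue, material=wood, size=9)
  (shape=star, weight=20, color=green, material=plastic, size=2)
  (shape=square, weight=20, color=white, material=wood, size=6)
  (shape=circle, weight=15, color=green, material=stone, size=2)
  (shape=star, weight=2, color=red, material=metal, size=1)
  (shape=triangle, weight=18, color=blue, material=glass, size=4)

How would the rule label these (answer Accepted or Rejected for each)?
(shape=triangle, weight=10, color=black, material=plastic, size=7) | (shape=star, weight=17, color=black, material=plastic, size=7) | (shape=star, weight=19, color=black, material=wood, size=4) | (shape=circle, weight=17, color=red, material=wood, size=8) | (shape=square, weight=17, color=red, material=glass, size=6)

Accepted, Rejected, Rejected, Rejected, Rejected

One predicate separates the groups cleanly: size ≥ 2 AND weight ≤ 10.
(shape=triangle, weight=10, color=black, material=plastic, size=7): size = 7, weight = 10 — checks out, so Accepted.
(shape=star, weight=17, color=black, material=plastic, size=7): size = 7, weight = 17 — fails this test, so Rejected.
(shape=star, weight=19, color=black, material=wood, size=4): size = 4, weight = 19 — fails this test, so Rejected.
(shape=circle, weight=17, color=red, material=wood, size=8): size = 8, weight = 17 — fails this test, so Rejected.
(shape=square, weight=17, color=red, material=glass, size=6): size = 6, weight = 17 — fails this test, so Rejected.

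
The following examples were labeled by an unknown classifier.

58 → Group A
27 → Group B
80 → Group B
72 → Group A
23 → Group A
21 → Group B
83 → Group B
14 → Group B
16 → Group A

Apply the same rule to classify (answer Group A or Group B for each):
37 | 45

All 'Group A' examples share one property — ≡ 2 (mod 7) — and every 'Group B' example lacks it.
37: Group A (37 mod 7 = 2).
45: Group B (45 mod 7 = 3).

Group A, Group B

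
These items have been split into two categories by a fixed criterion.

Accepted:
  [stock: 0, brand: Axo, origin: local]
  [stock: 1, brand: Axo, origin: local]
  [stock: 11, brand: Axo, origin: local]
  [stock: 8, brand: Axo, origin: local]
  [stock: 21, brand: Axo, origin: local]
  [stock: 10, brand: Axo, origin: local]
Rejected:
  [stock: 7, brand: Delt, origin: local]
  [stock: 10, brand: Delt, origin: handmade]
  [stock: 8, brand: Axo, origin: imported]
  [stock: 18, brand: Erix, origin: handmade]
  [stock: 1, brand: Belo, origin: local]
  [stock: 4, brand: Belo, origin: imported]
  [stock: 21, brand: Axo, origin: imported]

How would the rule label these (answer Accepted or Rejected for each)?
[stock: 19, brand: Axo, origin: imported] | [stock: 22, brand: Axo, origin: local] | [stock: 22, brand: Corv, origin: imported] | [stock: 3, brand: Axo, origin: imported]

Rejected, Accepted, Rejected, Rejected

The classifier is using: brand is Axo AND origin is local.
[stock: 19, brand: Axo, origin: imported]: brand is Axo, origin is imported — fails the rule, so Rejected. [stock: 22, brand: Axo, origin: local]: brand is Axo, origin is local — checks out, so Accepted. [stock: 22, brand: Corv, origin: imported]: brand is Corv, origin is imported — fails the rule, so Rejected. [stock: 3, brand: Axo, origin: imported]: brand is Axo, origin is imported — fails the rule, so Rejected.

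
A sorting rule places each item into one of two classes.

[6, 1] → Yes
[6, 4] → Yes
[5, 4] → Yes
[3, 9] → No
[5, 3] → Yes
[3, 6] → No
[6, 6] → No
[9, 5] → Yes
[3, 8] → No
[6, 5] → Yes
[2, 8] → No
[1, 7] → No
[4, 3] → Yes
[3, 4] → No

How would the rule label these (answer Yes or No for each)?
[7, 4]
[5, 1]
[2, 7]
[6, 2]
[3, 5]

Yes, Yes, No, Yes, No

'Yes' ⟺ first > second.
[7, 4] — 7 > 4, hence Yes.
[5, 1] — 5 > 1, hence Yes.
[2, 7] — 2 < 7, hence No.
[6, 2] — 6 > 2, hence Yes.
[3, 5] — 3 < 5, hence No.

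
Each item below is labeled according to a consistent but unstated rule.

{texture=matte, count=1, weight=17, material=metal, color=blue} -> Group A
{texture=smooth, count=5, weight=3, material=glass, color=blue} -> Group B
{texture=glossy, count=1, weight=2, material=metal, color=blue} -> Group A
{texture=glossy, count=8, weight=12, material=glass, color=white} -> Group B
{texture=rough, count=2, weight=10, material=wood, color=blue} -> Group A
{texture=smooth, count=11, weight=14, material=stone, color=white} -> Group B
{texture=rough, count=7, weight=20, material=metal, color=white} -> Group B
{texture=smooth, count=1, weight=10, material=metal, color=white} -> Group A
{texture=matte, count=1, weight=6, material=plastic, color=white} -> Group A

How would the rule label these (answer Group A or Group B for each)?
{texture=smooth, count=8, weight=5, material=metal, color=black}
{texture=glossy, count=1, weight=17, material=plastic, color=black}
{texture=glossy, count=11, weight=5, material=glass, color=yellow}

A rule that fits every label: count ≤ 2 — true of each 'Group A' example, false of each 'Group B' one.
{texture=smooth, count=8, weight=5, material=metal, color=black} — count = 8, hence Group B.
{texture=glossy, count=1, weight=17, material=plastic, color=black} — count = 1, hence Group A.
{texture=glossy, count=11, weight=5, material=glass, color=yellow} — count = 11, hence Group B.

Group B, Group A, Group B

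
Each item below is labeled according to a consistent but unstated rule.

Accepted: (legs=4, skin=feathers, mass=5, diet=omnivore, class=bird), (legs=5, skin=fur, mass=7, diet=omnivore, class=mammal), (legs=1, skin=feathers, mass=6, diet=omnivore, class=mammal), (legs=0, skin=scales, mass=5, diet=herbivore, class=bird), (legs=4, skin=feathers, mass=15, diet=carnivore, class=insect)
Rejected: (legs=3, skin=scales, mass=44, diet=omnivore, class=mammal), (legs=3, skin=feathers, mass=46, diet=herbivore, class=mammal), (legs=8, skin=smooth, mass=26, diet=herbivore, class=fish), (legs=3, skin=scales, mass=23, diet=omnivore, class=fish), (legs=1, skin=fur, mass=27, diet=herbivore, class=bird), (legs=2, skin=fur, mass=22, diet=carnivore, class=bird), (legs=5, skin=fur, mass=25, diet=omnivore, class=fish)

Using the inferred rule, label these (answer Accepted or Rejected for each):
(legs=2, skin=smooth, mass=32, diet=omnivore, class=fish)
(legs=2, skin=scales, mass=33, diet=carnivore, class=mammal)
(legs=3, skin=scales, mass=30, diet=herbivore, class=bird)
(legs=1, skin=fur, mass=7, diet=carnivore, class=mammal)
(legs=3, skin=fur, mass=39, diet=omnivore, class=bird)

Rejected, Rejected, Rejected, Accepted, Rejected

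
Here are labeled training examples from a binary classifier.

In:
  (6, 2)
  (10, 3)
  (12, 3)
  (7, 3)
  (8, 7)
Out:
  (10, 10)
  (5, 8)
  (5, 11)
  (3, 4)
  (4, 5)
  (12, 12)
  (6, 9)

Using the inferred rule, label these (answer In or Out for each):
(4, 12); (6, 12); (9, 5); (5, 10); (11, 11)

Comparing the two groups points to one rule — first > second.

Out, Out, In, Out, Out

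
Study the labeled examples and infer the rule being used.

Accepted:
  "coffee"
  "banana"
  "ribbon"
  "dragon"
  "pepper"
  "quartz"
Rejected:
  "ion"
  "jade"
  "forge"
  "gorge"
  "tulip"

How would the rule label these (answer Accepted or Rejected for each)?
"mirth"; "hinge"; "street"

Rejected, Rejected, Accepted

All 'Accepted' examples share one property — length 6 — and every 'Rejected' example lacks it.
"mirth": length 5, does not satisfy this → Rejected.
"hinge": length 5, does not satisfy this → Rejected.
"street": length 6, has this property → Accepted.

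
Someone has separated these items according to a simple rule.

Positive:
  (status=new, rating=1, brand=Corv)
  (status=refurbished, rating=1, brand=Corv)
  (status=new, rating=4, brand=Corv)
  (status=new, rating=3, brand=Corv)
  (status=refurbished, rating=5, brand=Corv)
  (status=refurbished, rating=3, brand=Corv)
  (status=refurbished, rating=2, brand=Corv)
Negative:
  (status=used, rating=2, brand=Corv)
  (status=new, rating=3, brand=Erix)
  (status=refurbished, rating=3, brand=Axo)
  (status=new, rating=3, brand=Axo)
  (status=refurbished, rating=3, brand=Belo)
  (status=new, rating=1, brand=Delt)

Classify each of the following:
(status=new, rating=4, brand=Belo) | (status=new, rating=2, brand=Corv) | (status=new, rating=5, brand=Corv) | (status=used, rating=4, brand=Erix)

A rule that fits every label: brand is Corv AND status is not used — true of each 'Positive' example, false of each 'Negative' one.
(status=new, rating=4, brand=Belo): brand is Belo, status is new — lacks this property, so Negative.
(status=new, rating=2, brand=Corv): brand is Corv, status is new — has this property, so Positive.
(status=new, rating=5, brand=Corv): brand is Corv, status is new — has this property, so Positive.
(status=used, rating=4, brand=Erix): brand is Erix, status is used — lacks this property, so Negative.

Negative, Positive, Positive, Negative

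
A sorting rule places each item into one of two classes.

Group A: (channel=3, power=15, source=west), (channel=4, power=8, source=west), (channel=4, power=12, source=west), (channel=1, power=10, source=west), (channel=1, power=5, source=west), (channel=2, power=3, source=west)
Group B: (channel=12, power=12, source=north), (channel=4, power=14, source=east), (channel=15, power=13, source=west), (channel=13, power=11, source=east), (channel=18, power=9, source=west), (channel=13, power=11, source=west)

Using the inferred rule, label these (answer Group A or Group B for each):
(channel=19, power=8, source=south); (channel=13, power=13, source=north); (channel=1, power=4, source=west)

The simplest hypothesis consistent with all the labels is: source is west AND channel ≤ 4.
Group B: (channel=19, power=8, source=south), since source is south, channel = 19. Group B: (channel=13, power=13, source=north), since source is north, channel = 13. Group A: (channel=1, power=4, source=west), since source is west, channel = 1.

Group B, Group B, Group A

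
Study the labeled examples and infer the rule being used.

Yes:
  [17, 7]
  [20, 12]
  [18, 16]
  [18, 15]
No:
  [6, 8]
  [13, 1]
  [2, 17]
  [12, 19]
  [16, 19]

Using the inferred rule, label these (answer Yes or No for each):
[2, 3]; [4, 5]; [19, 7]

No, No, Yes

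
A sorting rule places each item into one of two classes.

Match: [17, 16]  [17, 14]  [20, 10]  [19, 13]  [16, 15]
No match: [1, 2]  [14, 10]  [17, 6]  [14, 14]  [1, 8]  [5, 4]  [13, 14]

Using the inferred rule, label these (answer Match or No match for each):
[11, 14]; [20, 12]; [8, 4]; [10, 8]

The classifier is using: sum ≥ 30.
[11, 14]: 11+14 = 25, doesn't match → No match.
[20, 12]: 20+12 = 32, fits → Match.
[8, 4]: 8+4 = 12, doesn't match → No match.
[10, 8]: 10+8 = 18, doesn't match → No match.

No match, Match, No match, No match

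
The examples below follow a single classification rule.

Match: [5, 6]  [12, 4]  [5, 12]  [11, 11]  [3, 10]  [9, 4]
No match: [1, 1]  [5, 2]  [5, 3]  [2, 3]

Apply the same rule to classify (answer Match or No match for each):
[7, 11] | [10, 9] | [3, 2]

Match, Match, No match

The classifier is using: sum ≥ 11.
[7, 11]: 7+11 = 18 — satisfies this, so Match. [10, 9]: 10+9 = 19 — satisfies this, so Match. [3, 2]: 3+2 = 5 — fails this test, so No match.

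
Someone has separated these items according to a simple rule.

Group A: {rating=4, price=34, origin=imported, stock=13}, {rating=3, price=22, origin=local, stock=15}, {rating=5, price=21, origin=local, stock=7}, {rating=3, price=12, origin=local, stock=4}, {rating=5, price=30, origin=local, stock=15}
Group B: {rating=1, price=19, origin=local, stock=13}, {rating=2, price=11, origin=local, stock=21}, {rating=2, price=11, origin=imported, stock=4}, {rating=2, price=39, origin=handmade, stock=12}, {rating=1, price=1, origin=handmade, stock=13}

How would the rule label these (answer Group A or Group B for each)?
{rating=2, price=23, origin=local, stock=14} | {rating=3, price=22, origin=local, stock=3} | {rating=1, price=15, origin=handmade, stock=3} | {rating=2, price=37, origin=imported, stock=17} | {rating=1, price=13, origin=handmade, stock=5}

Group B, Group A, Group B, Group B, Group B

All 'Group A' examples share one property — rating ≥ 3 — and every 'Group B' example lacks it.
{rating=2, price=23, origin=local, stock=14} → rating = 2 → Group B. {rating=3, price=22, origin=local, stock=3} → rating = 3 → Group A. {rating=1, price=15, origin=handmade, stock=3} → rating = 1 → Group B. {rating=2, price=37, origin=imported, stock=17} → rating = 2 → Group B. {rating=1, price=13, origin=handmade, stock=5} → rating = 1 → Group B.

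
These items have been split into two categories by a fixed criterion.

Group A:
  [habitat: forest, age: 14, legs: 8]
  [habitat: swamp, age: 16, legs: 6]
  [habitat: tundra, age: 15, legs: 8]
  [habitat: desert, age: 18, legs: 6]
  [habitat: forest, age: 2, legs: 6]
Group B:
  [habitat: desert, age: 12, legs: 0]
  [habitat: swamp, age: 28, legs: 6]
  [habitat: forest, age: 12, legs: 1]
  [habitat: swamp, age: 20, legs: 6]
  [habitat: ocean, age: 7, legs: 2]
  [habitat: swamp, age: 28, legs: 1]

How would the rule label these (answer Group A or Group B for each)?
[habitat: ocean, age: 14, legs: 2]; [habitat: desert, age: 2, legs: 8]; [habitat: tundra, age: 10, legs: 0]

One predicate separates the groups cleanly: age ≤ 18 AND legs ≥ 6.
[habitat: ocean, age: 14, legs: 2]: age = 14, legs = 2, fails the rule → Group B. [habitat: desert, age: 2, legs: 8]: age = 2, legs = 8, has this property → Group A. [habitat: tundra, age: 10, legs: 0]: age = 10, legs = 0, fails the rule → Group B.

Group B, Group A, Group B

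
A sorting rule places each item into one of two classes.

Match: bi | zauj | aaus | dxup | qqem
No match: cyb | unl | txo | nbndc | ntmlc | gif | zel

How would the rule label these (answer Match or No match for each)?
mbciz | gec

No match, No match

The pattern is that an item is 'Match' exactly when: even length.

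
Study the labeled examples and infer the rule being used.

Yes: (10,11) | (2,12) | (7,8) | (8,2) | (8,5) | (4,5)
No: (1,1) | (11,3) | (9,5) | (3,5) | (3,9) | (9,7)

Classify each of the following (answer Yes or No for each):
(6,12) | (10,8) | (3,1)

Yes, Yes, No

The classifier is using: product is even.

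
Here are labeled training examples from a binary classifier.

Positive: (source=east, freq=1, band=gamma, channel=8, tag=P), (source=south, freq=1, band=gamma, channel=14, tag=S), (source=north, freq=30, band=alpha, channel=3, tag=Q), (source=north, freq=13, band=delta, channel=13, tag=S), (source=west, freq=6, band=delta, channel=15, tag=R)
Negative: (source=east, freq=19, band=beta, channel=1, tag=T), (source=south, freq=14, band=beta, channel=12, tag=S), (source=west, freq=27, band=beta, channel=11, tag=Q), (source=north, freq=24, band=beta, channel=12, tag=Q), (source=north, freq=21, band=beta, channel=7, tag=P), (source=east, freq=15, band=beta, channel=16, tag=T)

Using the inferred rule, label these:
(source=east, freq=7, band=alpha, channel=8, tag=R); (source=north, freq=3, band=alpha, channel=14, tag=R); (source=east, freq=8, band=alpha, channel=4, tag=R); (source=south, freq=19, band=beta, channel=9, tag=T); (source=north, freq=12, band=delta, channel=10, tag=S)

Positive, Positive, Positive, Negative, Positive

All 'Positive' examples share one property — band is not beta — and every 'Negative' example lacks it.
(source=east, freq=7, band=alpha, channel=8, tag=R): Positive (band is alpha).
(source=north, freq=3, band=alpha, channel=14, tag=R): Positive (band is alpha).
(source=east, freq=8, band=alpha, channel=4, tag=R): Positive (band is alpha).
(source=south, freq=19, band=beta, channel=9, tag=T): Negative (band is beta).
(source=north, freq=12, band=delta, channel=10, tag=S): Positive (band is delta).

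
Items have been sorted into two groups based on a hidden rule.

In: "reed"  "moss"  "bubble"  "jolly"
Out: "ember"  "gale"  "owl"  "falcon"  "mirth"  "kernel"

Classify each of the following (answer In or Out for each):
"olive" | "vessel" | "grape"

Out, In, Out

The common property of the 'In' items is: has a double letter. No 'Out' item has it.
"olive" → no doubled letter → Out. "vessel" → 'ss' doubled → In. "grape" → no doubled letter → Out.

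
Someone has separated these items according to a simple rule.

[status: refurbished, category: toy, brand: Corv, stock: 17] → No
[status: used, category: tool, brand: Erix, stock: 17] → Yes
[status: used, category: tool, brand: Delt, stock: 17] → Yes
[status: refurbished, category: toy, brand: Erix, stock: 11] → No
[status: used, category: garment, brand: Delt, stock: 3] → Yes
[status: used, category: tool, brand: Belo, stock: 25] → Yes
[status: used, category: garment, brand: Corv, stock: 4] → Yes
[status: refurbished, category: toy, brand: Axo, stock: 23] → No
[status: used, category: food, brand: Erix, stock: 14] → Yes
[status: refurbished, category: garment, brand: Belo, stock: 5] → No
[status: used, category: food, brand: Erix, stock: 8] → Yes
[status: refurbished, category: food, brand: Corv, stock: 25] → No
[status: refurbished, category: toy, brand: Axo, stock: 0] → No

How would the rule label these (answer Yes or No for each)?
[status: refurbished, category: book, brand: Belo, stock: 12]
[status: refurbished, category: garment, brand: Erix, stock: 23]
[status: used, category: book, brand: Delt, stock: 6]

No, No, Yes

The distinguishing property — status is used — holds for all the 'Yes' cases and none of the 'No' cases.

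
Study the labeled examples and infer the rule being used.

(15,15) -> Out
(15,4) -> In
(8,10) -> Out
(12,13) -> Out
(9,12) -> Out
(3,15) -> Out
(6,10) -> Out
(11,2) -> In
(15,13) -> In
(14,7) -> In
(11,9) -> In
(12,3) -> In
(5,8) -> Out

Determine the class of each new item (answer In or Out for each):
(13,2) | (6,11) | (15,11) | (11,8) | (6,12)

In, Out, In, In, Out

The distinguishing property — first > second — holds for all the 'In' cases and none of the 'Out' cases.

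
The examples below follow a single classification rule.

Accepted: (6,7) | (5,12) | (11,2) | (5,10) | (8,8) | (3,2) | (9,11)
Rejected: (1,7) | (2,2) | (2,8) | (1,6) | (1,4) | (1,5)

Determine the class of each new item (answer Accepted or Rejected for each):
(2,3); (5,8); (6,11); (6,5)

Rejected, Accepted, Accepted, Accepted

All 'Accepted' examples share one property — first ≥ 3 — and every 'Rejected' example lacks it.
Rejected: (2,3), since first 2. Accepted: (5,8), since first 5. Accepted: (6,11), since first 6. Accepted: (6,5), since first 6.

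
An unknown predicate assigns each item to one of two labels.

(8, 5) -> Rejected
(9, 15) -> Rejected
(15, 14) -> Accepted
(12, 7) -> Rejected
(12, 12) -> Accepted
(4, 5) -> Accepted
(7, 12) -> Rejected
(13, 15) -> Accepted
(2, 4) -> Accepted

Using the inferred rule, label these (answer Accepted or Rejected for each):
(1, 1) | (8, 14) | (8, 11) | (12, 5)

The common property of the 'Accepted' items is: |first − second| ≤ 2. No 'Rejected' item has it.
(1, 1): |1−1| = 0 — satisfies this, so Accepted.
(8, 14): |8−14| = 6 — does not pass, so Rejected.
(8, 11): |8−11| = 3 — does not pass, so Rejected.
(12, 5): |12−5| = 7 — does not pass, so Rejected.

Accepted, Rejected, Rejected, Rejected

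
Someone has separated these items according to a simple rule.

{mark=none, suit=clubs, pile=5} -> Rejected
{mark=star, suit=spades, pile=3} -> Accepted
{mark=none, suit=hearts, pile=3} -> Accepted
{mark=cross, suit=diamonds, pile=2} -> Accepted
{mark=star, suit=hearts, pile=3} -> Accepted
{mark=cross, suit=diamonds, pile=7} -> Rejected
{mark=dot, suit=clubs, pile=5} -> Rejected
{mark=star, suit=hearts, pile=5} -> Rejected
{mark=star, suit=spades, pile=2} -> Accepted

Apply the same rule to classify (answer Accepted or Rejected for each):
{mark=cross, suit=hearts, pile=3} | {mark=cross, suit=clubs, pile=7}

The common property of the 'Accepted' items is: pile ≤ 3. No 'Rejected' item has it.
{mark=cross, suit=hearts, pile=3} → pile = 3 → Accepted.
{mark=cross, suit=clubs, pile=7} → pile = 7 → Rejected.

Accepted, Rejected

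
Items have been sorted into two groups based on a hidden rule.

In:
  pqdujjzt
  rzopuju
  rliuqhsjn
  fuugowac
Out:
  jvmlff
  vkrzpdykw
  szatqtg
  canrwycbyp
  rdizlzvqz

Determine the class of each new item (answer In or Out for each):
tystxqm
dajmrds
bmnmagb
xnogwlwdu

The pattern is that an item is 'In' exactly when: contains 'u'.
Out: tystxqm, since no 'u'. Out: dajmrds, since no 'u'. Out: bmnmagb, since no 'u'. In: xnogwlwdu, since has 'u'.

Out, Out, Out, In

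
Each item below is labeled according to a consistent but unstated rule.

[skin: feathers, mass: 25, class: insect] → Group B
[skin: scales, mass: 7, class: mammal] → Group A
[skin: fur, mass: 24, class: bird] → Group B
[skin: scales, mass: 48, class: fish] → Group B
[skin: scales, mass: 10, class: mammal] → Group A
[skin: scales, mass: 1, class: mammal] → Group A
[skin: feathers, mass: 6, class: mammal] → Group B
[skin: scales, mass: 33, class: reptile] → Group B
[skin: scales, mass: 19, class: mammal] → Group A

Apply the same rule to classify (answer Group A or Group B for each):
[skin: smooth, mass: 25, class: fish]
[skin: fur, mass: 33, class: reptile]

Group B, Group B

Rule: skin is scales AND class is mammal. This holds for each 'Group A' example and fails for each 'Group B' one.
[skin: smooth, mass: 25, class: fish]: skin is smooth, class is fish — does not satisfy this, so Group B. [skin: fur, mass: 33, class: reptile]: skin is fur, class is reptile — does not satisfy this, so Group B.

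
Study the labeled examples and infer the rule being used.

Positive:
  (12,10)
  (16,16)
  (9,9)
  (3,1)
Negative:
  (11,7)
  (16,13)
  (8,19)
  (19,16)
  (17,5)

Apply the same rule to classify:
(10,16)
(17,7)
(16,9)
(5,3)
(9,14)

Negative, Negative, Negative, Positive, Negative

'Positive' ⟺ |first − second| ≤ 2.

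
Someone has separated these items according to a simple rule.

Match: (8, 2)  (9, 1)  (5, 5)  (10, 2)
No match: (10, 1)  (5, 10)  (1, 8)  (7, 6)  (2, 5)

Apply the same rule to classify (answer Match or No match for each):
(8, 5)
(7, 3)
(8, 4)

No match, Match, Match

Looking at the examples, the only property every 'Match' case has and every 'No match' case lacks is: sum is even.
(8, 5): 8+5 = 13, does not pass → No match.
(7, 3): 7+3 = 10, checks out → Match.
(8, 4): 8+4 = 12, checks out → Match.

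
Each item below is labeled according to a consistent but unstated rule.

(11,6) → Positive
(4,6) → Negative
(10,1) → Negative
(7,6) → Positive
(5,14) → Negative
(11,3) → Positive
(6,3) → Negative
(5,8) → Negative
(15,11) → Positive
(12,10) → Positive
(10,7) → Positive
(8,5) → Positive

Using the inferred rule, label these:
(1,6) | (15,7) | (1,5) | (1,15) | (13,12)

Negative, Positive, Negative, Negative, Positive

The pattern is that an item is 'Positive' exactly when: first > second AND sum ≥ 13.
(1,6): Negative (1 < 6, 1+6 = 7). (15,7): Positive (15 > 7, 15+7 = 22). (1,5): Negative (1 < 5, 1+5 = 6). (1,15): Negative (1 < 15, 1+15 = 16). (13,12): Positive (13 > 12, 13+12 = 25).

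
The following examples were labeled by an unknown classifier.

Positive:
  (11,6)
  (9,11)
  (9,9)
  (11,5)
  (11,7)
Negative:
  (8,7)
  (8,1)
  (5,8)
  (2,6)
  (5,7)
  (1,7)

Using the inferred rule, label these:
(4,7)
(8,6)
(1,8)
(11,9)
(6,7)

Negative, Negative, Negative, Positive, Negative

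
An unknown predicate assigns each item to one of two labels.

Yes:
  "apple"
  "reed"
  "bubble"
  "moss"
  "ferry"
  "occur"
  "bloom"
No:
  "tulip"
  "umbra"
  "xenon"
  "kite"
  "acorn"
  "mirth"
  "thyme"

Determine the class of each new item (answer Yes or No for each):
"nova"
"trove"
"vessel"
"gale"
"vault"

No, No, Yes, No, No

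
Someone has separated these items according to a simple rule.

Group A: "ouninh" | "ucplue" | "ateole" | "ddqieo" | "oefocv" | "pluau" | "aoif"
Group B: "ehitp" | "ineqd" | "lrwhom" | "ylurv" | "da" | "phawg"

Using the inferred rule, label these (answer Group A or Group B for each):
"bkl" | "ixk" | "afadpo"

Group B, Group B, Group A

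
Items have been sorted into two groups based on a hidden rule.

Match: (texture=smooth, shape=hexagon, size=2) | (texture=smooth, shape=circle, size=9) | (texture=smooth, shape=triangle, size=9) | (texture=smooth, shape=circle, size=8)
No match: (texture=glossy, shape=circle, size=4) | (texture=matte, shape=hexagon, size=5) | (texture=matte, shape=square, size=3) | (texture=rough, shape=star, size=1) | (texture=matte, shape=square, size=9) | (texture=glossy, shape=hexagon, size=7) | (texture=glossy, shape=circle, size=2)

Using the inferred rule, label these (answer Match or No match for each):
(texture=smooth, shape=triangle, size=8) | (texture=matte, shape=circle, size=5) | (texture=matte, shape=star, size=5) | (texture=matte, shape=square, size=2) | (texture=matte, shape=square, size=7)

Comparing the two groups points to one rule — texture is smooth.
(texture=smooth, shape=triangle, size=8): Match (texture is smooth). (texture=matte, shape=circle, size=5): No match (texture is matte). (texture=matte, shape=star, size=5): No match (texture is matte). (texture=matte, shape=square, size=2): No match (texture is matte). (texture=matte, shape=square, size=7): No match (texture is matte).

Match, No match, No match, No match, No match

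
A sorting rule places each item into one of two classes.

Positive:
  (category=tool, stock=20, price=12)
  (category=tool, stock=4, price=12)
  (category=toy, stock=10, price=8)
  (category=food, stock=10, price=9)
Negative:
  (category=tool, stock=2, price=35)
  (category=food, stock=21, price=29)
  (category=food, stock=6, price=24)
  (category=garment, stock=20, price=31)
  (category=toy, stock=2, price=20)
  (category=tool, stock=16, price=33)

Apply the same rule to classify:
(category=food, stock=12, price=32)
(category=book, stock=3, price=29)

'Positive' ⟺ price ≤ 12.
(category=food, stock=12, price=32): Negative (price = 32).
(category=book, stock=3, price=29): Negative (price = 29).

Negative, Negative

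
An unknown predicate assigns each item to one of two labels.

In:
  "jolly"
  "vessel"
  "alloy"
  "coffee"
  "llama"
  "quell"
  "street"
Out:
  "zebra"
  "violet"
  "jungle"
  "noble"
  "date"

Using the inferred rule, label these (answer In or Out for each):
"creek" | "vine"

One predicate separates the groups cleanly: has a double letter.

In, Out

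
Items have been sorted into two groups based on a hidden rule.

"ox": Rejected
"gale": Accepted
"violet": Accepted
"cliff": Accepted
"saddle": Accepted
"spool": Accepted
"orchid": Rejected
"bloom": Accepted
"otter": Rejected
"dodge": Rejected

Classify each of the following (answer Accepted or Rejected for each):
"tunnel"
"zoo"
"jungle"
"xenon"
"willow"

Accepted, Rejected, Accepted, Rejected, Accepted

Looking at the examples, the only property every 'Accepted' case has and every 'Rejected' case lacks is: contains 'l'.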